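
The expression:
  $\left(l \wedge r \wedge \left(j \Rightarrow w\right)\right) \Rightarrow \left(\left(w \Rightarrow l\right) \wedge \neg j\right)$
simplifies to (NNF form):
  $\neg j \vee \neg l \vee \neg r \vee \neg w$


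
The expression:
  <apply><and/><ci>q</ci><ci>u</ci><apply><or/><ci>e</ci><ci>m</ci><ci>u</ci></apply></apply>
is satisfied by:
  {u: True, q: True}


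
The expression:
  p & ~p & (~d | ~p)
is never true.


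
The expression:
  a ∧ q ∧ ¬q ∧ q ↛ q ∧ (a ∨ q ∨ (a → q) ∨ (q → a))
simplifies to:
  False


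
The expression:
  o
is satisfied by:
  {o: True}


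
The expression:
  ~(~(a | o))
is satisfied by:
  {a: True, o: True}
  {a: True, o: False}
  {o: True, a: False}


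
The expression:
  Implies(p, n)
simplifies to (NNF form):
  n | ~p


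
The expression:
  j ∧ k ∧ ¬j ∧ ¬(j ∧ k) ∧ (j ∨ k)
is never true.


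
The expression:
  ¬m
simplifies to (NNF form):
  ¬m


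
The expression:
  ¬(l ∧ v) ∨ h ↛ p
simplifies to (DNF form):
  (h ∧ ¬p) ∨ ¬l ∨ ¬v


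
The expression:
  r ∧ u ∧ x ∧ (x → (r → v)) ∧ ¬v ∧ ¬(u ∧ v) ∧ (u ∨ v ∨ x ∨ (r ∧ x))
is never true.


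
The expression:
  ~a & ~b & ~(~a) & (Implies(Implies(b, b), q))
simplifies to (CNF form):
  False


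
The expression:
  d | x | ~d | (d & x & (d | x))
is always true.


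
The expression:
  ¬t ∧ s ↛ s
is never true.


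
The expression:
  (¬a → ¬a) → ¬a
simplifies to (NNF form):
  ¬a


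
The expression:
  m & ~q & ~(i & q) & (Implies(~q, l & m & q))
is never true.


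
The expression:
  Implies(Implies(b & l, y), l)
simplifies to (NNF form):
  l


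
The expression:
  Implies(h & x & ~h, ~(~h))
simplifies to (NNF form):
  True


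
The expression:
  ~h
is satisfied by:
  {h: False}


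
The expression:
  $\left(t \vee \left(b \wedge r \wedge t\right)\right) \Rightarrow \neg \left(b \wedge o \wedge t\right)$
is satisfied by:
  {o: False, t: False, b: False}
  {b: True, o: False, t: False}
  {t: True, o: False, b: False}
  {b: True, t: True, o: False}
  {o: True, b: False, t: False}
  {b: True, o: True, t: False}
  {t: True, o: True, b: False}


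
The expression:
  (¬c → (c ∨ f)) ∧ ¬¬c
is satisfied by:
  {c: True}


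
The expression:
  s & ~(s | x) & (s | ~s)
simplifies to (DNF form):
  False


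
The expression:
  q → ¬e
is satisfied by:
  {e: False, q: False}
  {q: True, e: False}
  {e: True, q: False}


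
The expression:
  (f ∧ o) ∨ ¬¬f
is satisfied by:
  {f: True}


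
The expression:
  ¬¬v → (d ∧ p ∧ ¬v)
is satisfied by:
  {v: False}


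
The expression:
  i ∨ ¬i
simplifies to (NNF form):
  True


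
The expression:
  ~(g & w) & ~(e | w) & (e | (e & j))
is never true.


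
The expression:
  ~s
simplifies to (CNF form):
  ~s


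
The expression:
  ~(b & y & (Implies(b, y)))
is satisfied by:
  {y: False, b: False}
  {b: True, y: False}
  {y: True, b: False}


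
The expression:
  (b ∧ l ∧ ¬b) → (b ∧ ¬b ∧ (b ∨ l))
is always true.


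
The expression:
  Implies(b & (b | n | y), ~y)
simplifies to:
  ~b | ~y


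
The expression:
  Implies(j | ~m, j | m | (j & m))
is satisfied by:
  {m: True, j: True}
  {m: True, j: False}
  {j: True, m: False}


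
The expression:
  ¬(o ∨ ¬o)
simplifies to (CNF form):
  False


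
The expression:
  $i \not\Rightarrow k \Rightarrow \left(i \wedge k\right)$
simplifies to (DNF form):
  $k \vee \neg i$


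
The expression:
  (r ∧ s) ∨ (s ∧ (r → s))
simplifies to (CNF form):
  s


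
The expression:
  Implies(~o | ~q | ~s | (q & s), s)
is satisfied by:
  {s: True}


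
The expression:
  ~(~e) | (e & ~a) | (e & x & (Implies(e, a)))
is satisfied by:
  {e: True}


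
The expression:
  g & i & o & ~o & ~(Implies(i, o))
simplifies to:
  False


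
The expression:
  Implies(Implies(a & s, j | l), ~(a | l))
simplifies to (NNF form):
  ~l & (s | ~a) & (~a | ~j)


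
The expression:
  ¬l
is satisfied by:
  {l: False}


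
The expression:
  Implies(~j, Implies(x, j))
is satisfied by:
  {j: True, x: False}
  {x: False, j: False}
  {x: True, j: True}


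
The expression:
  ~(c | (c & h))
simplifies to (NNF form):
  ~c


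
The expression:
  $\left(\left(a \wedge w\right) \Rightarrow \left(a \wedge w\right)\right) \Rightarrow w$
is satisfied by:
  {w: True}


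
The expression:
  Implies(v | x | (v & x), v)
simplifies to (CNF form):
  v | ~x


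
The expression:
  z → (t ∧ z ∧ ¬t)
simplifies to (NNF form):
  ¬z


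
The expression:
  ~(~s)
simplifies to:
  s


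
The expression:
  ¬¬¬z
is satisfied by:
  {z: False}


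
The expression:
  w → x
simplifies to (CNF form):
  x ∨ ¬w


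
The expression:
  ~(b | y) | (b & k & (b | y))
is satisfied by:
  {k: True, y: False, b: False}
  {k: False, y: False, b: False}
  {b: True, k: True, y: False}
  {b: True, y: True, k: True}


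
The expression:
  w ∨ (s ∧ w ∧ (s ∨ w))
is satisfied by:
  {w: True}


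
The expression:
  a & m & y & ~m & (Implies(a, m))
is never true.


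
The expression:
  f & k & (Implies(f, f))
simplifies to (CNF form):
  f & k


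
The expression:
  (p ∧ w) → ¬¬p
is always true.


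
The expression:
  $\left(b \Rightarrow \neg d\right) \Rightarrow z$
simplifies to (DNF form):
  $z \vee \left(b \wedge d\right)$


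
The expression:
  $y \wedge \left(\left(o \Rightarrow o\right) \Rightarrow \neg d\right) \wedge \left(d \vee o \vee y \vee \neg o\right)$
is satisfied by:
  {y: True, d: False}


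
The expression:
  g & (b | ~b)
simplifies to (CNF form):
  g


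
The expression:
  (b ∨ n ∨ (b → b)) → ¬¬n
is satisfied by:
  {n: True}


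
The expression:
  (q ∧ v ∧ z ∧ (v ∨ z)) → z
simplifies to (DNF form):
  True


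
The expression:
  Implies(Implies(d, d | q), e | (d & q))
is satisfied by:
  {d: True, e: True, q: True}
  {d: True, e: True, q: False}
  {e: True, q: True, d: False}
  {e: True, q: False, d: False}
  {d: True, q: True, e: False}


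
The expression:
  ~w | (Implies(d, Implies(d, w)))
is always true.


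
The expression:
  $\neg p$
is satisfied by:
  {p: False}


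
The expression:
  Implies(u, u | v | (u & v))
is always true.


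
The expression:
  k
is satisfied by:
  {k: True}


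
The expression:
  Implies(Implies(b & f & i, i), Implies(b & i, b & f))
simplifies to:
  f | ~b | ~i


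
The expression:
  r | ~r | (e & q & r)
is always true.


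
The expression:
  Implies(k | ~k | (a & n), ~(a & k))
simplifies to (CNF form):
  ~a | ~k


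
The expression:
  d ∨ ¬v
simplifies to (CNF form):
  d ∨ ¬v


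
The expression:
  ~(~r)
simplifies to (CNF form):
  r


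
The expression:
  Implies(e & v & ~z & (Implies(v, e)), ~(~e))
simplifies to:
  True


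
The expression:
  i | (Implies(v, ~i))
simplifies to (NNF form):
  True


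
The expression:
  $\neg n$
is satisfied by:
  {n: False}


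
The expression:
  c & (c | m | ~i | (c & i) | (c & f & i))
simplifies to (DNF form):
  c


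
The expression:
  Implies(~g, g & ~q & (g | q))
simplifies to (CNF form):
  g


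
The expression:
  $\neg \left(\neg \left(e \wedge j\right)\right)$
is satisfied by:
  {j: True, e: True}


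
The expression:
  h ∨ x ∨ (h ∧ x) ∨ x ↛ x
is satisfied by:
  {x: True, h: True}
  {x: True, h: False}
  {h: True, x: False}


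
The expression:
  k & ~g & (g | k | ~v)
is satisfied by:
  {k: True, g: False}


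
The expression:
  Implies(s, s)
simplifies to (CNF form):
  True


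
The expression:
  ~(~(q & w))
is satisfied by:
  {w: True, q: True}


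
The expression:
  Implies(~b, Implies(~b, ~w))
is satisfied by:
  {b: True, w: False}
  {w: False, b: False}
  {w: True, b: True}


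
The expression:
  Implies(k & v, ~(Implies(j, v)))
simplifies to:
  ~k | ~v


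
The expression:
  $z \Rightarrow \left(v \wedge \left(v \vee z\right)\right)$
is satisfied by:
  {v: True, z: False}
  {z: False, v: False}
  {z: True, v: True}


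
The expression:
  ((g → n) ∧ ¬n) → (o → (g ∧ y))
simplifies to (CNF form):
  g ∨ n ∨ ¬o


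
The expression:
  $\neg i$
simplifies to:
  $\neg i$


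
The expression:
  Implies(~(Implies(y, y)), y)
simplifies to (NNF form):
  True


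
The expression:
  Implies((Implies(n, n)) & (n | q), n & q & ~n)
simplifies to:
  ~n & ~q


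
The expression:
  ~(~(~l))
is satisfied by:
  {l: False}


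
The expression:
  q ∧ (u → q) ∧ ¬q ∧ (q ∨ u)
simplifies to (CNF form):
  False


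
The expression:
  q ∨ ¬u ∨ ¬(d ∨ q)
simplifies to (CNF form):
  q ∨ ¬d ∨ ¬u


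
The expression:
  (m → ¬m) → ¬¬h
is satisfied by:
  {m: True, h: True}
  {m: True, h: False}
  {h: True, m: False}


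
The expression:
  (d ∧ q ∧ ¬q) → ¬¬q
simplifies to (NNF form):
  True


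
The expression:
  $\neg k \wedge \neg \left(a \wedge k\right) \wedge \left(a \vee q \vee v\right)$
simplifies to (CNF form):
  $\neg k \wedge \left(a \vee q \vee v\right)$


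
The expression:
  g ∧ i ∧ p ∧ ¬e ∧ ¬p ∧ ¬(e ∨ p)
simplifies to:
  False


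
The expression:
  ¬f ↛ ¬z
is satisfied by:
  {z: True, f: False}


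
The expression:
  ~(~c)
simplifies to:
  c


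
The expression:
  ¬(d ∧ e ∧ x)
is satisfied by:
  {e: False, d: False, x: False}
  {x: True, e: False, d: False}
  {d: True, e: False, x: False}
  {x: True, d: True, e: False}
  {e: True, x: False, d: False}
  {x: True, e: True, d: False}
  {d: True, e: True, x: False}


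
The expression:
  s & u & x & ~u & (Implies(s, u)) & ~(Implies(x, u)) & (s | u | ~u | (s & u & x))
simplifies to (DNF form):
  False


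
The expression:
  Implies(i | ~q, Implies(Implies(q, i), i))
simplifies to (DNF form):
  i | q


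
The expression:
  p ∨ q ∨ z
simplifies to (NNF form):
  p ∨ q ∨ z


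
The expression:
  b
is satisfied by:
  {b: True}


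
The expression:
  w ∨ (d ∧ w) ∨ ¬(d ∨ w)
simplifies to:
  w ∨ ¬d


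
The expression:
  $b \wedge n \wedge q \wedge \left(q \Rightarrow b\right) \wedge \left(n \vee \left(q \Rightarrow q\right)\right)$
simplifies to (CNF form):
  $b \wedge n \wedge q$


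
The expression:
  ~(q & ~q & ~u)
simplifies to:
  True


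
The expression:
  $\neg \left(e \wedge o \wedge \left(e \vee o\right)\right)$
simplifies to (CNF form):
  $\neg e \vee \neg o$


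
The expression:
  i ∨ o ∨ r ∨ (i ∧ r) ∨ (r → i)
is always true.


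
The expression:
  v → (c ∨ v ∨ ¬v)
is always true.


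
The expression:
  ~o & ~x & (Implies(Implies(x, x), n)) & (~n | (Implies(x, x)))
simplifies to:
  n & ~o & ~x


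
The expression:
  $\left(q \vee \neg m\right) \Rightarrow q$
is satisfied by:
  {q: True, m: True}
  {q: True, m: False}
  {m: True, q: False}


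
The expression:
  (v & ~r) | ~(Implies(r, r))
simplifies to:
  v & ~r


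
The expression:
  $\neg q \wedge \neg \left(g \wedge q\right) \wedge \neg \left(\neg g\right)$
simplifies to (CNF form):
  $g \wedge \neg q$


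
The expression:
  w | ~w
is always true.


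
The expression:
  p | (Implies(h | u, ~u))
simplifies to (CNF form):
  p | ~u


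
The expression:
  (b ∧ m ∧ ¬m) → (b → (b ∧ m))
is always true.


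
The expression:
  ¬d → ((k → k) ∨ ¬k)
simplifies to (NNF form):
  True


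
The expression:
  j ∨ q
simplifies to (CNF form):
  j ∨ q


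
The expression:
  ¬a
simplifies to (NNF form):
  ¬a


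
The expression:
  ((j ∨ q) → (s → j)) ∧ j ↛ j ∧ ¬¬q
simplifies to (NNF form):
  False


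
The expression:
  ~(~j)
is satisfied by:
  {j: True}


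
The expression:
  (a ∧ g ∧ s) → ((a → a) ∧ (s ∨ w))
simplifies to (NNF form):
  True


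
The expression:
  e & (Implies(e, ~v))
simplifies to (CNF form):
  e & ~v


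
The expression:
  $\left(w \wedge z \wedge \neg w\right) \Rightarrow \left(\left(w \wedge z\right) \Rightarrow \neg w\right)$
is always true.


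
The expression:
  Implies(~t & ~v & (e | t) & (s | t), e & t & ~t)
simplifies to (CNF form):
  t | v | ~e | ~s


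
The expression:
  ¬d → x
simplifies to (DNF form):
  d ∨ x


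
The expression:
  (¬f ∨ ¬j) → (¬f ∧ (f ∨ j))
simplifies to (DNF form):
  j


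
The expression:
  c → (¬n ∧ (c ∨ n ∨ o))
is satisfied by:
  {c: False, n: False}
  {n: True, c: False}
  {c: True, n: False}


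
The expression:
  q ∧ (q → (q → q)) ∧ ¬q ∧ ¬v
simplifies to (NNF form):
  False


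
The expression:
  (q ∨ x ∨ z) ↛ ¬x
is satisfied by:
  {x: True}


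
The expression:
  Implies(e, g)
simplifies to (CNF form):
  g | ~e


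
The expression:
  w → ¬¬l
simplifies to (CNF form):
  l ∨ ¬w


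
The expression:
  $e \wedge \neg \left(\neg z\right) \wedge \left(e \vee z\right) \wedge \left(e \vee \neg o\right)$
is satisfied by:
  {z: True, e: True}


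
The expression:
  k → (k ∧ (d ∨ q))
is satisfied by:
  {d: True, q: True, k: False}
  {d: True, k: False, q: False}
  {q: True, k: False, d: False}
  {q: False, k: False, d: False}
  {d: True, q: True, k: True}
  {d: True, k: True, q: False}
  {q: True, k: True, d: False}


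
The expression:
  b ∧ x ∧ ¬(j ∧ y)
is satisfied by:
  {b: True, x: True, y: False, j: False}
  {j: True, b: True, x: True, y: False}
  {y: True, b: True, x: True, j: False}


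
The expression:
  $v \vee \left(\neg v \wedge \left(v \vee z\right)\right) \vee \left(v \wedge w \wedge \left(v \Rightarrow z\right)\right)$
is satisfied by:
  {z: True, v: True}
  {z: True, v: False}
  {v: True, z: False}


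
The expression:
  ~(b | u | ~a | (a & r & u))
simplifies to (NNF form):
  a & ~b & ~u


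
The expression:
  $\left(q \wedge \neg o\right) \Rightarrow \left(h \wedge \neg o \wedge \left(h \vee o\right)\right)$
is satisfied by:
  {o: True, h: True, q: False}
  {o: True, h: False, q: False}
  {h: True, o: False, q: False}
  {o: False, h: False, q: False}
  {o: True, q: True, h: True}
  {o: True, q: True, h: False}
  {q: True, h: True, o: False}


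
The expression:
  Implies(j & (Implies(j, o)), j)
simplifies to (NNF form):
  True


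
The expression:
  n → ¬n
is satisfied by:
  {n: False}


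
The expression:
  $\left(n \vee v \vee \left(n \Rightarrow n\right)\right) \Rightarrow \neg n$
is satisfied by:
  {n: False}


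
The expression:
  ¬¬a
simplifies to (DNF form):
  a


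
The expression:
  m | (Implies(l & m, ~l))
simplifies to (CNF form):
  True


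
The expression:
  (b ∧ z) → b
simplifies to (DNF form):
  True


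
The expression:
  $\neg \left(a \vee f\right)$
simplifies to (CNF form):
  $\neg a \wedge \neg f$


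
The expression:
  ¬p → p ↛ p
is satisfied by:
  {p: True}


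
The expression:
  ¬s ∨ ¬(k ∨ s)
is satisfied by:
  {s: False}


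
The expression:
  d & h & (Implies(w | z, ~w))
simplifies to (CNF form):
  d & h & ~w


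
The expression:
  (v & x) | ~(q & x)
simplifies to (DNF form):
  v | ~q | ~x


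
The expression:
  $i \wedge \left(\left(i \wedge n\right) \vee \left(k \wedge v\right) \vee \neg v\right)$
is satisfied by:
  {i: True, n: True, k: True, v: False}
  {i: True, n: True, v: False, k: False}
  {i: True, k: True, v: False, n: False}
  {i: True, v: False, k: False, n: False}
  {i: True, n: True, v: True, k: True}
  {i: True, n: True, v: True, k: False}
  {i: True, v: True, k: True, n: False}


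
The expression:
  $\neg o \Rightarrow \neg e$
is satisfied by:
  {o: True, e: False}
  {e: False, o: False}
  {e: True, o: True}


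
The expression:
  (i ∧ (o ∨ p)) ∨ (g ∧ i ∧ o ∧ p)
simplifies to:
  i ∧ (o ∨ p)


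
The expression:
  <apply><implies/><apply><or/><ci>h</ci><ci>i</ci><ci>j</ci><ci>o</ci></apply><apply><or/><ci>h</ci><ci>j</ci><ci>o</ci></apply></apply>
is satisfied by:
  {o: True, h: True, j: True, i: False}
  {o: True, h: True, j: False, i: False}
  {o: True, j: True, h: False, i: False}
  {o: True, j: False, h: False, i: False}
  {h: True, j: True, o: False, i: False}
  {h: True, j: False, o: False, i: False}
  {j: True, o: False, h: False, i: False}
  {j: False, o: False, h: False, i: False}
  {i: True, o: True, h: True, j: True}
  {i: True, o: True, h: True, j: False}
  {i: True, o: True, j: True, h: False}
  {i: True, o: True, j: False, h: False}
  {i: True, h: True, j: True, o: False}
  {i: True, h: True, j: False, o: False}
  {i: True, j: True, h: False, o: False}


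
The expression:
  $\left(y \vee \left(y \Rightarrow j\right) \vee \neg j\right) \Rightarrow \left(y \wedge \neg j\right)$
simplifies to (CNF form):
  $y \wedge \neg j$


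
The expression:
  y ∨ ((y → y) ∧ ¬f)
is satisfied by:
  {y: True, f: False}
  {f: False, y: False}
  {f: True, y: True}


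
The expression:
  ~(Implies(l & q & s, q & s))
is never true.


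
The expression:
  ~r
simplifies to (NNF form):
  ~r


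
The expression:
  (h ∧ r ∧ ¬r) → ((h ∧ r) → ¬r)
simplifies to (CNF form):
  True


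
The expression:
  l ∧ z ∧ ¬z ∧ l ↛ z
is never true.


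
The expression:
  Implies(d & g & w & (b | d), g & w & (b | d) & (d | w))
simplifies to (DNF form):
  True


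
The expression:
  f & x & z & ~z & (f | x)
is never true.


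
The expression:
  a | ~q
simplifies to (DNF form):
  a | ~q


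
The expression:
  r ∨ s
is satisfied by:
  {r: True, s: True}
  {r: True, s: False}
  {s: True, r: False}


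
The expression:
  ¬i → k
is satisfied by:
  {i: True, k: True}
  {i: True, k: False}
  {k: True, i: False}


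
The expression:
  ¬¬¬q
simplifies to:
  ¬q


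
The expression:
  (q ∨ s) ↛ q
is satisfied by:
  {s: True, q: False}


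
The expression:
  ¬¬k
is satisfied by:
  {k: True}


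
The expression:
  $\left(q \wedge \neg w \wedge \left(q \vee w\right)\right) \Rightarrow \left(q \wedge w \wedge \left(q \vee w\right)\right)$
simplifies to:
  $w \vee \neg q$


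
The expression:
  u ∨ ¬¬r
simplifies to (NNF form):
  r ∨ u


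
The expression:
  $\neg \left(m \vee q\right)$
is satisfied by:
  {q: False, m: False}


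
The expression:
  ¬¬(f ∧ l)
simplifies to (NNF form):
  f ∧ l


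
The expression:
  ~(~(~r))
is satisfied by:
  {r: False}


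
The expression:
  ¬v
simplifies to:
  ¬v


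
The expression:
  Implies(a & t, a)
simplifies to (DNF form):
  True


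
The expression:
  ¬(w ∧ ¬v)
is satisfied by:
  {v: True, w: False}
  {w: False, v: False}
  {w: True, v: True}


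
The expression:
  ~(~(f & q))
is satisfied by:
  {f: True, q: True}


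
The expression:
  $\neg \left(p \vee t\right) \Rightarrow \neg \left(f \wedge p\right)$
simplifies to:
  $\text{True}$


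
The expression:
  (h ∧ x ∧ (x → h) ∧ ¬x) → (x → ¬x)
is always true.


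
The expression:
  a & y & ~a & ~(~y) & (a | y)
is never true.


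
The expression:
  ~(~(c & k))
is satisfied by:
  {c: True, k: True}


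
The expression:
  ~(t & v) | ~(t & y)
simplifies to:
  ~t | ~v | ~y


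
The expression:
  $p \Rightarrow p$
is always true.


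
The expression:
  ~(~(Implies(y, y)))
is always true.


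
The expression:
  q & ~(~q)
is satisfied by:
  {q: True}


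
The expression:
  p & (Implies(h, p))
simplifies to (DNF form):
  p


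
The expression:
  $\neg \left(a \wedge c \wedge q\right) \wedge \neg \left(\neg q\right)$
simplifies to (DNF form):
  $\left(q \wedge \neg a\right) \vee \left(q \wedge \neg c\right)$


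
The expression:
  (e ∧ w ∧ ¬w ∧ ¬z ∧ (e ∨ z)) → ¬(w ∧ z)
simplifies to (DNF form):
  True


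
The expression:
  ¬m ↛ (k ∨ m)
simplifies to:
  ¬k ∧ ¬m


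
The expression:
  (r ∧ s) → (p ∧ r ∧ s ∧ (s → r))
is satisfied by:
  {p: True, s: False, r: False}
  {s: False, r: False, p: False}
  {r: True, p: True, s: False}
  {r: True, s: False, p: False}
  {p: True, s: True, r: False}
  {s: True, p: False, r: False}
  {r: True, s: True, p: True}


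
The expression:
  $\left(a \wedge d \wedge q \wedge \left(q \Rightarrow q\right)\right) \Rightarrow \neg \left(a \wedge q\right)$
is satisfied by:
  {q: False, d: False, a: False}
  {a: True, q: False, d: False}
  {d: True, q: False, a: False}
  {a: True, d: True, q: False}
  {q: True, a: False, d: False}
  {a: True, q: True, d: False}
  {d: True, q: True, a: False}


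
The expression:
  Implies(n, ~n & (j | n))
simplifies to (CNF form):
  ~n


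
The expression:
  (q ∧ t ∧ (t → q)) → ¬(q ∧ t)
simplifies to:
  ¬q ∨ ¬t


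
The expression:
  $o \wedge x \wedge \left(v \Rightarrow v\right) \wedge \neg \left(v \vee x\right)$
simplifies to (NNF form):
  $\text{False}$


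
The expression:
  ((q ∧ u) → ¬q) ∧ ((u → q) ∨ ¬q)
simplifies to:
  ¬q ∨ ¬u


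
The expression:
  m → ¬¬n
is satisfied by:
  {n: True, m: False}
  {m: False, n: False}
  {m: True, n: True}


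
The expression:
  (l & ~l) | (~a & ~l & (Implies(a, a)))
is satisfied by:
  {l: False, a: False}


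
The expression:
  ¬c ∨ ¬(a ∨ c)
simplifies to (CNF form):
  ¬c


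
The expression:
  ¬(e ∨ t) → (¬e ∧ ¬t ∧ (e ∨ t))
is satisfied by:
  {t: True, e: True}
  {t: True, e: False}
  {e: True, t: False}


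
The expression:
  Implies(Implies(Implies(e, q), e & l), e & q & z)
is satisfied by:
  {z: True, q: True, l: False, e: False}
  {q: True, z: False, l: False, e: False}
  {z: True, l: True, q: True, e: False}
  {l: True, q: True, z: False, e: False}
  {z: True, q: False, l: False, e: False}
  {z: False, q: False, l: False, e: False}
  {z: True, l: True, q: False, e: False}
  {l: True, z: False, q: False, e: False}
  {e: True, z: True, q: True, l: False}
  {e: True, q: True, z: False, l: False}
  {z: True, e: True, l: True, q: True}


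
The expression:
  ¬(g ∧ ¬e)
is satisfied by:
  {e: True, g: False}
  {g: False, e: False}
  {g: True, e: True}


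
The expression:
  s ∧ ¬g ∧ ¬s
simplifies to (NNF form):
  False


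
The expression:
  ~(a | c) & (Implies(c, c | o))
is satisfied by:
  {a: False, c: False}


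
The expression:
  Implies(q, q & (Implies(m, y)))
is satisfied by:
  {y: True, m: False, q: False}
  {m: False, q: False, y: False}
  {y: True, q: True, m: False}
  {q: True, m: False, y: False}
  {y: True, m: True, q: False}
  {m: True, y: False, q: False}
  {y: True, q: True, m: True}


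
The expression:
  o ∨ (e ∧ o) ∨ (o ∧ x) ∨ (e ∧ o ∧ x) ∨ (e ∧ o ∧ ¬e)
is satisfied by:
  {o: True}


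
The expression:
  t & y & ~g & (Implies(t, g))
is never true.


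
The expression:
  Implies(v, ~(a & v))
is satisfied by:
  {v: False, a: False}
  {a: True, v: False}
  {v: True, a: False}


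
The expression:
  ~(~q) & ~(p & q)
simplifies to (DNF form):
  q & ~p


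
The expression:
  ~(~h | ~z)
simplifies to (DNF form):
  h & z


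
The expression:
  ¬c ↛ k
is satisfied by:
  {k: False, c: False}


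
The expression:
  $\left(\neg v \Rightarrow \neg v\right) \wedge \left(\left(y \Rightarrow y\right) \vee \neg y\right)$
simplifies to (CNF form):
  $\text{True}$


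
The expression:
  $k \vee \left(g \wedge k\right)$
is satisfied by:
  {k: True}


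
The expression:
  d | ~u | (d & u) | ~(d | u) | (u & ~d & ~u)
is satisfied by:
  {d: True, u: False}
  {u: False, d: False}
  {u: True, d: True}


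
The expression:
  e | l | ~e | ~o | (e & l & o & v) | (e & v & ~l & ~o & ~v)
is always true.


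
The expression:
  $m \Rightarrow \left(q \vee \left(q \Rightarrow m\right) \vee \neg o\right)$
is always true.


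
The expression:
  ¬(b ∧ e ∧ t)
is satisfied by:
  {e: False, t: False, b: False}
  {b: True, e: False, t: False}
  {t: True, e: False, b: False}
  {b: True, t: True, e: False}
  {e: True, b: False, t: False}
  {b: True, e: True, t: False}
  {t: True, e: True, b: False}


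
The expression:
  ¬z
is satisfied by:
  {z: False}


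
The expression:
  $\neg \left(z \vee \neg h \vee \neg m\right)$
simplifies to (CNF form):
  $h \wedge m \wedge \neg z$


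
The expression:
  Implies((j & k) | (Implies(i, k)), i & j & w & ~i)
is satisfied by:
  {i: True, k: False}


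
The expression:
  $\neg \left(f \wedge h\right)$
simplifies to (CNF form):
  $\neg f \vee \neg h$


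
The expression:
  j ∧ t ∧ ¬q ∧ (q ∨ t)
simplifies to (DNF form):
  j ∧ t ∧ ¬q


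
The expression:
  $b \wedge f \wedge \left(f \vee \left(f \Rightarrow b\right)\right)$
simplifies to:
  $b \wedge f$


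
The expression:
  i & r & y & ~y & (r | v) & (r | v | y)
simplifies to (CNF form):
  False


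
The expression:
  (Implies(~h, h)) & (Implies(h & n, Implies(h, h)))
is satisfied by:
  {h: True}


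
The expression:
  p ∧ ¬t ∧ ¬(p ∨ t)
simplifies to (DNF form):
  False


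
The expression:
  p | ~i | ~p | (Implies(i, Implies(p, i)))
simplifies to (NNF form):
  True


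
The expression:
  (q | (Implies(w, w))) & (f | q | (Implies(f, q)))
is always true.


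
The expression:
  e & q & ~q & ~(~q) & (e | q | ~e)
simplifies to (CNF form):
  False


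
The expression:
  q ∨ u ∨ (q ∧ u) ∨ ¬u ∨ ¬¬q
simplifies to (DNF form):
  True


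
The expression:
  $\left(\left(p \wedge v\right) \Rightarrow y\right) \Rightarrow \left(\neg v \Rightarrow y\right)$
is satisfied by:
  {y: True, v: True}
  {y: True, v: False}
  {v: True, y: False}


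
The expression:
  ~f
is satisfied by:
  {f: False}


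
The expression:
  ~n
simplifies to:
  ~n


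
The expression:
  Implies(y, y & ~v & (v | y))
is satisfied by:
  {v: False, y: False}
  {y: True, v: False}
  {v: True, y: False}


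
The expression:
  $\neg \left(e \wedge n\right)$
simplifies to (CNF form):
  $\neg e \vee \neg n$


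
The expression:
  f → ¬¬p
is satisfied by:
  {p: True, f: False}
  {f: False, p: False}
  {f: True, p: True}


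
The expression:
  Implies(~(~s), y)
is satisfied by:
  {y: True, s: False}
  {s: False, y: False}
  {s: True, y: True}


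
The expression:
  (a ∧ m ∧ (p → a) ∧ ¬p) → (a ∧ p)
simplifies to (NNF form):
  p ∨ ¬a ∨ ¬m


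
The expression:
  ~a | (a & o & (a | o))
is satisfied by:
  {o: True, a: False}
  {a: False, o: False}
  {a: True, o: True}


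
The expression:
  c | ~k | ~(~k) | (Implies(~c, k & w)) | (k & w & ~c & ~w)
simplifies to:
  True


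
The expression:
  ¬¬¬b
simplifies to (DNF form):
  ¬b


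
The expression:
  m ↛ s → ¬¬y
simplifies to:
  s ∨ y ∨ ¬m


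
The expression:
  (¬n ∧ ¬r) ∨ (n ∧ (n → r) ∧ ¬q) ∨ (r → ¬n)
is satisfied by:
  {q: False, n: False, r: False}
  {r: True, q: False, n: False}
  {n: True, q: False, r: False}
  {r: True, n: True, q: False}
  {q: True, r: False, n: False}
  {r: True, q: True, n: False}
  {n: True, q: True, r: False}


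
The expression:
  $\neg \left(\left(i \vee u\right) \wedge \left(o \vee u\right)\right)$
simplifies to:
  $\neg u \wedge \left(\neg i \vee \neg o\right)$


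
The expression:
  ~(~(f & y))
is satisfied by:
  {f: True, y: True}


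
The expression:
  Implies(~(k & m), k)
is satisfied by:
  {k: True}


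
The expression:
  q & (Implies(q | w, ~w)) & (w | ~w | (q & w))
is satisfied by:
  {q: True, w: False}


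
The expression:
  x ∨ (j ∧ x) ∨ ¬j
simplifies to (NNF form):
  x ∨ ¬j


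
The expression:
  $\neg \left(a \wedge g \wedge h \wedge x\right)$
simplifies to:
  $\neg a \vee \neg g \vee \neg h \vee \neg x$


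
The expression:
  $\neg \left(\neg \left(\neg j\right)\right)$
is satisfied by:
  {j: False}


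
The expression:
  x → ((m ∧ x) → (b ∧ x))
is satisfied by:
  {b: True, m: False, x: False}
  {m: False, x: False, b: False}
  {b: True, x: True, m: False}
  {x: True, m: False, b: False}
  {b: True, m: True, x: False}
  {m: True, b: False, x: False}
  {b: True, x: True, m: True}


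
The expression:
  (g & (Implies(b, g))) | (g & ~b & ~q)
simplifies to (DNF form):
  g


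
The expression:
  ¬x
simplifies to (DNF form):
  ¬x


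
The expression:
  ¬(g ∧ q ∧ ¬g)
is always true.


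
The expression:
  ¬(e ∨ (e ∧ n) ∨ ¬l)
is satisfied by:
  {l: True, e: False}


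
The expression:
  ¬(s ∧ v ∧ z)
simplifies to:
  ¬s ∨ ¬v ∨ ¬z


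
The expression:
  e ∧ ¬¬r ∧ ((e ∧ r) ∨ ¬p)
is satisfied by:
  {r: True, e: True}


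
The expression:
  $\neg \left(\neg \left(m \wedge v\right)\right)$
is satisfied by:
  {m: True, v: True}


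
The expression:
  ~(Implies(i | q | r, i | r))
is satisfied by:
  {q: True, i: False, r: False}


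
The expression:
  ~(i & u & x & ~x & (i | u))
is always true.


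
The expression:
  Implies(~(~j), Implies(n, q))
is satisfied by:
  {q: True, n: False, j: False}
  {q: False, n: False, j: False}
  {j: True, q: True, n: False}
  {j: True, q: False, n: False}
  {n: True, q: True, j: False}
  {n: True, q: False, j: False}
  {n: True, j: True, q: True}


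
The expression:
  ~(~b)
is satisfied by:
  {b: True}


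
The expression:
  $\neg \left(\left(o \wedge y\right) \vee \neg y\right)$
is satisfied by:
  {y: True, o: False}


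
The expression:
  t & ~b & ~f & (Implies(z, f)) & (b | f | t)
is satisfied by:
  {t: True, b: False, z: False, f: False}


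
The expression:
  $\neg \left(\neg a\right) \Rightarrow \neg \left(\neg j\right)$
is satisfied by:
  {j: True, a: False}
  {a: False, j: False}
  {a: True, j: True}


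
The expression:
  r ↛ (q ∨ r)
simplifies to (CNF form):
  False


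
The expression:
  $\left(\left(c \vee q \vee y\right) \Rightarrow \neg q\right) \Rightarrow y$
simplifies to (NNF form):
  $q \vee y$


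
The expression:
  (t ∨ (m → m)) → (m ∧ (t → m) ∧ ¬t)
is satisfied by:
  {m: True, t: False}


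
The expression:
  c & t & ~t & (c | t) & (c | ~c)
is never true.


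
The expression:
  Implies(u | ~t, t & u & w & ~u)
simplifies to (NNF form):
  t & ~u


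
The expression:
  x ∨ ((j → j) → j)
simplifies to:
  j ∨ x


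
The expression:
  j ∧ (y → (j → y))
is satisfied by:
  {j: True}


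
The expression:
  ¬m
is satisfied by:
  {m: False}


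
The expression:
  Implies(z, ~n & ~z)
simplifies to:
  ~z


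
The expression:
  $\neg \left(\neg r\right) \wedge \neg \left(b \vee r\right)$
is never true.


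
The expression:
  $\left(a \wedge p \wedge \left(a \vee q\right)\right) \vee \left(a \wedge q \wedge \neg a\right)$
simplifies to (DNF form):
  $a \wedge p$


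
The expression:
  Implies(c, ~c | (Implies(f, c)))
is always true.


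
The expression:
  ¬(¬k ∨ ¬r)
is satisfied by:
  {r: True, k: True}


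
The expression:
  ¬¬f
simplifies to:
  f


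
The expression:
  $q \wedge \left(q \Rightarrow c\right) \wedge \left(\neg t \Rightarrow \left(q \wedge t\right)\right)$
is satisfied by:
  {t: True, c: True, q: True}


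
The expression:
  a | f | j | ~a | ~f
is always true.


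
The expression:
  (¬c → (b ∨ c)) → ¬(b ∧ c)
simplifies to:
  ¬b ∨ ¬c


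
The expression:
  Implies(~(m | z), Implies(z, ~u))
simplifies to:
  True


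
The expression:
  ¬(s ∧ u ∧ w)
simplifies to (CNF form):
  ¬s ∨ ¬u ∨ ¬w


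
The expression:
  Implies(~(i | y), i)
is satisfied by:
  {i: True, y: True}
  {i: True, y: False}
  {y: True, i: False}


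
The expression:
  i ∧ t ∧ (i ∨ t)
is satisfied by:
  {t: True, i: True}


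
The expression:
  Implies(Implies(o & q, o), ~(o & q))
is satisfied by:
  {o: False, q: False}
  {q: True, o: False}
  {o: True, q: False}


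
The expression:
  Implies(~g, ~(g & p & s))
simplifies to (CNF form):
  True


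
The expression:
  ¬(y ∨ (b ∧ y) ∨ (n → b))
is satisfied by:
  {n: True, y: False, b: False}


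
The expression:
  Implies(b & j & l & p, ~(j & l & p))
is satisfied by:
  {l: False, p: False, b: False, j: False}
  {j: True, l: False, p: False, b: False}
  {b: True, l: False, p: False, j: False}
  {j: True, b: True, l: False, p: False}
  {p: True, j: False, l: False, b: False}
  {j: True, p: True, l: False, b: False}
  {b: True, p: True, j: False, l: False}
  {j: True, b: True, p: True, l: False}
  {l: True, b: False, p: False, j: False}
  {j: True, l: True, b: False, p: False}
  {b: True, l: True, j: False, p: False}
  {j: True, b: True, l: True, p: False}
  {p: True, l: True, b: False, j: False}
  {j: True, p: True, l: True, b: False}
  {b: True, p: True, l: True, j: False}


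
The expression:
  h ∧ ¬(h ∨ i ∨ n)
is never true.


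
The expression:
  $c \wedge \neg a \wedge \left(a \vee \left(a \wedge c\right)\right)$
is never true.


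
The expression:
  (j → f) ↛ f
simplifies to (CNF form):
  ¬f ∧ ¬j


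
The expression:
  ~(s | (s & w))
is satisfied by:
  {s: False}


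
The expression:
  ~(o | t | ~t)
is never true.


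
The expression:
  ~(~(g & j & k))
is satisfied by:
  {j: True, g: True, k: True}


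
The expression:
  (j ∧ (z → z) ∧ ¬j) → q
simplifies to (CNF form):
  True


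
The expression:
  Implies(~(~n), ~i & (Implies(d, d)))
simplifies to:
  ~i | ~n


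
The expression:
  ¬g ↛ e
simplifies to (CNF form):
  e ∨ ¬g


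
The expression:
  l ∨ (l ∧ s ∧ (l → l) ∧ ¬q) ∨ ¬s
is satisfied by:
  {l: True, s: False}
  {s: False, l: False}
  {s: True, l: True}


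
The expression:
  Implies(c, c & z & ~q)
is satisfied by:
  {z: True, q: False, c: False}
  {q: False, c: False, z: False}
  {z: True, q: True, c: False}
  {q: True, z: False, c: False}
  {c: True, z: True, q: False}


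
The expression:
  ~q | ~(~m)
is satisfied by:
  {m: True, q: False}
  {q: False, m: False}
  {q: True, m: True}


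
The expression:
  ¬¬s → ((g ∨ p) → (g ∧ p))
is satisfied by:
  {s: False, g: False, p: False}
  {p: True, s: False, g: False}
  {g: True, s: False, p: False}
  {p: True, g: True, s: False}
  {s: True, p: False, g: False}
  {p: True, g: True, s: True}


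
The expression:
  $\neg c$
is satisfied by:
  {c: False}


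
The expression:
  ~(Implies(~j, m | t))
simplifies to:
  ~j & ~m & ~t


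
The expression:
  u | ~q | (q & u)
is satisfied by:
  {u: True, q: False}
  {q: False, u: False}
  {q: True, u: True}


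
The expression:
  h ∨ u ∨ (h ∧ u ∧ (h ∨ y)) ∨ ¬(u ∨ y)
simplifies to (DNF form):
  h ∨ u ∨ ¬y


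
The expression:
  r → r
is always true.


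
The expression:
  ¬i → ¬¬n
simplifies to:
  i ∨ n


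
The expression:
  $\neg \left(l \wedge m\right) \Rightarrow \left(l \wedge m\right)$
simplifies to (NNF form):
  $l \wedge m$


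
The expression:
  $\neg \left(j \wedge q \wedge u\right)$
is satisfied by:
  {u: False, q: False, j: False}
  {j: True, u: False, q: False}
  {q: True, u: False, j: False}
  {j: True, q: True, u: False}
  {u: True, j: False, q: False}
  {j: True, u: True, q: False}
  {q: True, u: True, j: False}


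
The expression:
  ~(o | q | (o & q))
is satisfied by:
  {q: False, o: False}


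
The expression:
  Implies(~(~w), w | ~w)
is always true.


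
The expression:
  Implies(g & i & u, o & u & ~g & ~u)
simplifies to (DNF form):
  ~g | ~i | ~u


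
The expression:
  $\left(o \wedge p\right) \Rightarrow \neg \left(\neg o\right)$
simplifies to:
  $\text{True}$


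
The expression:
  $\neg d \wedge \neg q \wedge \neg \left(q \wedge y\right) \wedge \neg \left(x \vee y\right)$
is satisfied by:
  {q: False, y: False, d: False, x: False}


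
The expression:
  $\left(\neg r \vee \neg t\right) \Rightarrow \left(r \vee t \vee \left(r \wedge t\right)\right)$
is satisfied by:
  {r: True, t: True}
  {r: True, t: False}
  {t: True, r: False}


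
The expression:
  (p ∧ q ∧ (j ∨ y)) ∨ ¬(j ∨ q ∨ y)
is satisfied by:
  {p: True, y: False, j: False, q: False}
  {p: False, y: False, j: False, q: False}
  {q: True, p: True, j: True, y: False}
  {q: True, p: True, y: True, j: False}
  {q: True, p: True, j: True, y: True}


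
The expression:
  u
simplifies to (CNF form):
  u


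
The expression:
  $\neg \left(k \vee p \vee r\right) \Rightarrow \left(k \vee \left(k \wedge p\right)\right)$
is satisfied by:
  {r: True, k: True, p: True}
  {r: True, k: True, p: False}
  {r: True, p: True, k: False}
  {r: True, p: False, k: False}
  {k: True, p: True, r: False}
  {k: True, p: False, r: False}
  {p: True, k: False, r: False}


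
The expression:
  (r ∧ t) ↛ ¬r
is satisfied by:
  {t: True, r: True}


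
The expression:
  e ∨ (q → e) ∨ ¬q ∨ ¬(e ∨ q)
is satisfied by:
  {e: True, q: False}
  {q: False, e: False}
  {q: True, e: True}


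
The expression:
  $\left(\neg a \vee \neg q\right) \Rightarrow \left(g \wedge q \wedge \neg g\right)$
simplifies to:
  $a \wedge q$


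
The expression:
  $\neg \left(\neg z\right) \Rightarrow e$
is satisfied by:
  {e: True, z: False}
  {z: False, e: False}
  {z: True, e: True}


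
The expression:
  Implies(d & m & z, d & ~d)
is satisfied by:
  {m: False, z: False, d: False}
  {d: True, m: False, z: False}
  {z: True, m: False, d: False}
  {d: True, z: True, m: False}
  {m: True, d: False, z: False}
  {d: True, m: True, z: False}
  {z: True, m: True, d: False}


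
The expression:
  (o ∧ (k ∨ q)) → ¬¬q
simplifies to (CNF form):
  q ∨ ¬k ∨ ¬o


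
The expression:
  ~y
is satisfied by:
  {y: False}


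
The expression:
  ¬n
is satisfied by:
  {n: False}


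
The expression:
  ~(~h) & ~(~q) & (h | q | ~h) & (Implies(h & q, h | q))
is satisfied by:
  {h: True, q: True}


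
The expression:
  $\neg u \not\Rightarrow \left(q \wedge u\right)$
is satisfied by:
  {u: False}


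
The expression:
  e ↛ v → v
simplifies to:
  v ∨ ¬e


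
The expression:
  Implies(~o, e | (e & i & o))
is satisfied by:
  {o: True, e: True}
  {o: True, e: False}
  {e: True, o: False}
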